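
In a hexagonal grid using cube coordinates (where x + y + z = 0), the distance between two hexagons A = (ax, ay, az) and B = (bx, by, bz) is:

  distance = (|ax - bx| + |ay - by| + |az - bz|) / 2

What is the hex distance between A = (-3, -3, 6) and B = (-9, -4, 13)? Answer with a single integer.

Answer: 7

Derivation:
|ax - bx| = |-3 - (-9)| = 6
|ay - by| = |-3 - (-4)| = 1
|az - bz| = |6 - 13| = 7
distance = (6 + 1 + 7) / 2 = 14 / 2 = 7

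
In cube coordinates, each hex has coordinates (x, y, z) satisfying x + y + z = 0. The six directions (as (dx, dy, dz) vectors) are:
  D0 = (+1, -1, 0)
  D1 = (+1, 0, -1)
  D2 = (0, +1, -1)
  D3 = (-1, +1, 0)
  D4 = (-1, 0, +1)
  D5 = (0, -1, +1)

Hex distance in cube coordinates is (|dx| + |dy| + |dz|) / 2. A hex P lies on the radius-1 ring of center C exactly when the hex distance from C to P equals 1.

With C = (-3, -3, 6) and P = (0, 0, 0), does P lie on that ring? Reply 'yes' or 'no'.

Answer: no

Derivation:
|px - cx| = |0 - (-3)| = 3
|py - cy| = |0 - (-3)| = 3
|pz - cz| = |0 - 6| = 6
distance = (3+3+6)/2 = 12/2 = 6
radius = 1; distance != radius -> no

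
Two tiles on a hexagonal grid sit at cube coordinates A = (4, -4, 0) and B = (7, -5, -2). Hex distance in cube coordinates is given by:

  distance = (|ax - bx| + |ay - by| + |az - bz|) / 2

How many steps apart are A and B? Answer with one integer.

Answer: 3

Derivation:
|ax - bx| = |4 - 7| = 3
|ay - by| = |-4 - (-5)| = 1
|az - bz| = |0 - (-2)| = 2
distance = (3 + 1 + 2) / 2 = 6 / 2 = 3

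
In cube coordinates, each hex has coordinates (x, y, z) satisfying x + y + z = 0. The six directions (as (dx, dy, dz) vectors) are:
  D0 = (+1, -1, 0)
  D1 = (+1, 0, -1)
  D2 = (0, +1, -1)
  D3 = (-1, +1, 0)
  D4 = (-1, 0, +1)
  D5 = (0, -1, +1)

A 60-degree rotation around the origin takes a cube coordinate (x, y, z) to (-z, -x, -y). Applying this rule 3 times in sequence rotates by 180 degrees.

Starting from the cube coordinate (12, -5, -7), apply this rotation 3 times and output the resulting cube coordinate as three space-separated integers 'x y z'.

Answer: -12 5 7

Derivation:
Start: (12, -5, -7)
Step 1: (12, -5, -7) -> (-(-7), -(12), -(-5)) = (7, -12, 5)
Step 2: (7, -12, 5) -> (-(5), -(7), -(-12)) = (-5, -7, 12)
Step 3: (-5, -7, 12) -> (-(12), -(-5), -(-7)) = (-12, 5, 7)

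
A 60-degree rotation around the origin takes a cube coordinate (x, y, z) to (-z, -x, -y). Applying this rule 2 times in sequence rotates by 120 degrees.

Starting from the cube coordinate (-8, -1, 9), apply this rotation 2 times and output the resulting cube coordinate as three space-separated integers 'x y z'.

Answer: -1 9 -8

Derivation:
Start: (-8, -1, 9)
Step 1: (-8, -1, 9) -> (-(9), -(-8), -(-1)) = (-9, 8, 1)
Step 2: (-9, 8, 1) -> (-(1), -(-9), -(8)) = (-1, 9, -8)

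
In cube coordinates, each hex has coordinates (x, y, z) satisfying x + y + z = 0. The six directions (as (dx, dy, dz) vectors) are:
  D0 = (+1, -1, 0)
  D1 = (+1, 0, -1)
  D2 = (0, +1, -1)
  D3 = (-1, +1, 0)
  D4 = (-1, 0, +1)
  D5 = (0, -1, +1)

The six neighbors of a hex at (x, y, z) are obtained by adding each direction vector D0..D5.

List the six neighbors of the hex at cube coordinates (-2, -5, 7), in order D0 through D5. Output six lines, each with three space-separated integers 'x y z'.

Center: (-2, -5, 7). Add each direction:
  D0: (-2, -5, 7) + (1, -1, 0) = (-1, -6, 7)
  D1: (-2, -5, 7) + (1, 0, -1) = (-1, -5, 6)
  D2: (-2, -5, 7) + (0, 1, -1) = (-2, -4, 6)
  D3: (-2, -5, 7) + (-1, 1, 0) = (-3, -4, 7)
  D4: (-2, -5, 7) + (-1, 0, 1) = (-3, -5, 8)
  D5: (-2, -5, 7) + (0, -1, 1) = (-2, -6, 8)

Answer: -1 -6 7
-1 -5 6
-2 -4 6
-3 -4 7
-3 -5 8
-2 -6 8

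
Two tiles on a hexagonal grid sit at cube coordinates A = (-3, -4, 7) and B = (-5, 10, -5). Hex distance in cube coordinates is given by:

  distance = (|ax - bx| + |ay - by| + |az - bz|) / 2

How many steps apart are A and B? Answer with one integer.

|ax - bx| = |-3 - (-5)| = 2
|ay - by| = |-4 - 10| = 14
|az - bz| = |7 - (-5)| = 12
distance = (2 + 14 + 12) / 2 = 28 / 2 = 14

Answer: 14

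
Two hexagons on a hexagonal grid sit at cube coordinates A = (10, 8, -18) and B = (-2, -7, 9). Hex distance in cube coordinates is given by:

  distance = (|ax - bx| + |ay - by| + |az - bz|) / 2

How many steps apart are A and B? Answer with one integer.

Answer: 27

Derivation:
|ax - bx| = |10 - (-2)| = 12
|ay - by| = |8 - (-7)| = 15
|az - bz| = |-18 - 9| = 27
distance = (12 + 15 + 27) / 2 = 54 / 2 = 27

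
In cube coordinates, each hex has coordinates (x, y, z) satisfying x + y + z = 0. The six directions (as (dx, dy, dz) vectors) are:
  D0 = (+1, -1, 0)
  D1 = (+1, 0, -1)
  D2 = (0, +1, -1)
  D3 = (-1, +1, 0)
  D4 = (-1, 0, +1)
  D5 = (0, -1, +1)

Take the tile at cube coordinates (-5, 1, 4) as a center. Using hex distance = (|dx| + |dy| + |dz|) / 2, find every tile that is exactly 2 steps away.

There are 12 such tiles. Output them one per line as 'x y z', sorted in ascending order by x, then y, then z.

Walk ring at distance 2 from (-5, 1, 4):
Start at center + D4*2 = (-7, 1, 6)
  hex 0: (-7, 1, 6)
  hex 1: (-6, 0, 6)
  hex 2: (-5, -1, 6)
  hex 3: (-4, -1, 5)
  hex 4: (-3, -1, 4)
  hex 5: (-3, 0, 3)
  hex 6: (-3, 1, 2)
  hex 7: (-4, 2, 2)
  hex 8: (-5, 3, 2)
  hex 9: (-6, 3, 3)
  hex 10: (-7, 3, 4)
  hex 11: (-7, 2, 5)
Sorted: 12 hexes.

Answer: -7 1 6
-7 2 5
-7 3 4
-6 0 6
-6 3 3
-5 -1 6
-5 3 2
-4 -1 5
-4 2 2
-3 -1 4
-3 0 3
-3 1 2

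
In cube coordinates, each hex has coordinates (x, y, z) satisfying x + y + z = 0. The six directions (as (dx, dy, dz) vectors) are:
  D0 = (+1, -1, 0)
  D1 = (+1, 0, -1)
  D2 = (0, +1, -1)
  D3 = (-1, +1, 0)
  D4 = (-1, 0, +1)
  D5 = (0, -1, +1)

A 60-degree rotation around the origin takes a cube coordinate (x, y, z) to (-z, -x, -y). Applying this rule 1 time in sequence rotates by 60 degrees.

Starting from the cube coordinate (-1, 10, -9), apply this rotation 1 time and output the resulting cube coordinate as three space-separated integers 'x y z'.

Answer: 9 1 -10

Derivation:
Start: (-1, 10, -9)
Step 1: (-1, 10, -9) -> (-(-9), -(-1), -(10)) = (9, 1, -10)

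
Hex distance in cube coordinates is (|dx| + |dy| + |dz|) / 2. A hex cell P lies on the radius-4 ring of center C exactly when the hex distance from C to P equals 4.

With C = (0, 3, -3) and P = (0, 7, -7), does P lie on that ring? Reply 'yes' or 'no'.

|px - cx| = |0 - 0| = 0
|py - cy| = |7 - 3| = 4
|pz - cz| = |-7 - (-3)| = 4
distance = (0+4+4)/2 = 8/2 = 4
radius = 4; distance == radius -> yes

Answer: yes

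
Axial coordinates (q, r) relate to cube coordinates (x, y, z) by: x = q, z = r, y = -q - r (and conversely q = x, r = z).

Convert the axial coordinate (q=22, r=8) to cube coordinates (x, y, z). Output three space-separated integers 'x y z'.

x = q = 22
z = r = 8
y = -x - z = -(22) - (8) = -30

Answer: 22 -30 8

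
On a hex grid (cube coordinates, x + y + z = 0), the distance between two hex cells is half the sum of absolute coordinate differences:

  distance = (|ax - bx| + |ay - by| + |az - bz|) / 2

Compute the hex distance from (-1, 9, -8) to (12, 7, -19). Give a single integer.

Answer: 13

Derivation:
|ax - bx| = |-1 - 12| = 13
|ay - by| = |9 - 7| = 2
|az - bz| = |-8 - (-19)| = 11
distance = (13 + 2 + 11) / 2 = 26 / 2 = 13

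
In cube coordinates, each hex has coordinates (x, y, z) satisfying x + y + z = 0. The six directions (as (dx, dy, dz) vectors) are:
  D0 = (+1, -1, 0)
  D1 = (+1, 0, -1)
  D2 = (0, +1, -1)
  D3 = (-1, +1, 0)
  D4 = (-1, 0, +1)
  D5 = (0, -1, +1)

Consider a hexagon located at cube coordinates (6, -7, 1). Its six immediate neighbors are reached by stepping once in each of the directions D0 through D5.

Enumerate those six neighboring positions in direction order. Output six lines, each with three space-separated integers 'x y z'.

Answer: 7 -8 1
7 -7 0
6 -6 0
5 -6 1
5 -7 2
6 -8 2

Derivation:
Center: (6, -7, 1). Add each direction:
  D0: (6, -7, 1) + (1, -1, 0) = (7, -8, 1)
  D1: (6, -7, 1) + (1, 0, -1) = (7, -7, 0)
  D2: (6, -7, 1) + (0, 1, -1) = (6, -6, 0)
  D3: (6, -7, 1) + (-1, 1, 0) = (5, -6, 1)
  D4: (6, -7, 1) + (-1, 0, 1) = (5, -7, 2)
  D5: (6, -7, 1) + (0, -1, 1) = (6, -8, 2)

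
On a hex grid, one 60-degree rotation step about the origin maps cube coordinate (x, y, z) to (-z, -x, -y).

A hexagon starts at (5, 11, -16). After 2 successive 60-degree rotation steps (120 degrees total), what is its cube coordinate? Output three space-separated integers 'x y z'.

Answer: 11 -16 5

Derivation:
Start: (5, 11, -16)
Step 1: (5, 11, -16) -> (-(-16), -(5), -(11)) = (16, -5, -11)
Step 2: (16, -5, -11) -> (-(-11), -(16), -(-5)) = (11, -16, 5)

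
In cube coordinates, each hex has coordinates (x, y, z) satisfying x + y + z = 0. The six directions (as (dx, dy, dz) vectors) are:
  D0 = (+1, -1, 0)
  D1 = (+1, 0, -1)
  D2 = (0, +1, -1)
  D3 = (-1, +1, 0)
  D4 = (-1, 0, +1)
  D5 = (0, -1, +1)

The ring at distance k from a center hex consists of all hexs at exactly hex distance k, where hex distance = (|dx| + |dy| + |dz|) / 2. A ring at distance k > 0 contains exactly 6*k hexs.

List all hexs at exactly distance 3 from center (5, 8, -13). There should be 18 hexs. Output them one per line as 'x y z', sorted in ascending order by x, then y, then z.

Answer: 2 8 -10
2 9 -11
2 10 -12
2 11 -13
3 7 -10
3 11 -14
4 6 -10
4 11 -15
5 5 -10
5 11 -16
6 5 -11
6 10 -16
7 5 -12
7 9 -16
8 5 -13
8 6 -14
8 7 -15
8 8 -16

Derivation:
Walk ring at distance 3 from (5, 8, -13):
Start at center + D4*3 = (2, 8, -10)
  hex 0: (2, 8, -10)
  hex 1: (3, 7, -10)
  hex 2: (4, 6, -10)
  hex 3: (5, 5, -10)
  hex 4: (6, 5, -11)
  hex 5: (7, 5, -12)
  hex 6: (8, 5, -13)
  hex 7: (8, 6, -14)
  hex 8: (8, 7, -15)
  hex 9: (8, 8, -16)
  hex 10: (7, 9, -16)
  hex 11: (6, 10, -16)
  hex 12: (5, 11, -16)
  hex 13: (4, 11, -15)
  hex 14: (3, 11, -14)
  hex 15: (2, 11, -13)
  hex 16: (2, 10, -12)
  hex 17: (2, 9, -11)
Sorted: 18 hexes.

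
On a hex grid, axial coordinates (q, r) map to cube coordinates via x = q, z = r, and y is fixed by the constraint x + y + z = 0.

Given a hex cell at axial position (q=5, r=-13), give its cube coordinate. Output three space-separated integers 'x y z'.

x = q = 5
z = r = -13
y = -x - z = -(5) - (-13) = 8

Answer: 5 8 -13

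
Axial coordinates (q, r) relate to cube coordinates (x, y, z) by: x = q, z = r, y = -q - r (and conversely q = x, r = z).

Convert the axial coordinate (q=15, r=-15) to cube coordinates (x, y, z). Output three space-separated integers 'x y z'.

x = q = 15
z = r = -15
y = -x - z = -(15) - (-15) = 0

Answer: 15 0 -15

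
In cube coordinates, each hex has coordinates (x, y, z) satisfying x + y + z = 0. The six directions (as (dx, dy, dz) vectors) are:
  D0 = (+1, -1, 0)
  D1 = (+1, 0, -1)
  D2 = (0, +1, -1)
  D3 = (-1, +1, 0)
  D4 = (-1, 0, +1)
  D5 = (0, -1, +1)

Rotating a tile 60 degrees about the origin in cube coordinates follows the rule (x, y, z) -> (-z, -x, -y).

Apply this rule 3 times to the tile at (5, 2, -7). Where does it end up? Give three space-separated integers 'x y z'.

Start: (5, 2, -7)
Step 1: (5, 2, -7) -> (-(-7), -(5), -(2)) = (7, -5, -2)
Step 2: (7, -5, -2) -> (-(-2), -(7), -(-5)) = (2, -7, 5)
Step 3: (2, -7, 5) -> (-(5), -(2), -(-7)) = (-5, -2, 7)

Answer: -5 -2 7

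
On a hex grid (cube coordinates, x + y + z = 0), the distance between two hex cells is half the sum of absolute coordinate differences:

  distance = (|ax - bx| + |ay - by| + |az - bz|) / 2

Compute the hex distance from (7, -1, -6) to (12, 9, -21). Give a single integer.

Answer: 15

Derivation:
|ax - bx| = |7 - 12| = 5
|ay - by| = |-1 - 9| = 10
|az - bz| = |-6 - (-21)| = 15
distance = (5 + 10 + 15) / 2 = 30 / 2 = 15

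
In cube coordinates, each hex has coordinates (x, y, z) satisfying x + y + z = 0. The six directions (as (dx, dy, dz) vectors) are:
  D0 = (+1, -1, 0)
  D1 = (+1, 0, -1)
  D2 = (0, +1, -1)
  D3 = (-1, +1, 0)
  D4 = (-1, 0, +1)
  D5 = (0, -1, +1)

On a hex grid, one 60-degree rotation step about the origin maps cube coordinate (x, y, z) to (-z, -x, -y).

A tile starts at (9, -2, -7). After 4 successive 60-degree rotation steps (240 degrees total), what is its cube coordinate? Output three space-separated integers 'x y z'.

Start: (9, -2, -7)
Step 1: (9, -2, -7) -> (-(-7), -(9), -(-2)) = (7, -9, 2)
Step 2: (7, -9, 2) -> (-(2), -(7), -(-9)) = (-2, -7, 9)
Step 3: (-2, -7, 9) -> (-(9), -(-2), -(-7)) = (-9, 2, 7)
Step 4: (-9, 2, 7) -> (-(7), -(-9), -(2)) = (-7, 9, -2)

Answer: -7 9 -2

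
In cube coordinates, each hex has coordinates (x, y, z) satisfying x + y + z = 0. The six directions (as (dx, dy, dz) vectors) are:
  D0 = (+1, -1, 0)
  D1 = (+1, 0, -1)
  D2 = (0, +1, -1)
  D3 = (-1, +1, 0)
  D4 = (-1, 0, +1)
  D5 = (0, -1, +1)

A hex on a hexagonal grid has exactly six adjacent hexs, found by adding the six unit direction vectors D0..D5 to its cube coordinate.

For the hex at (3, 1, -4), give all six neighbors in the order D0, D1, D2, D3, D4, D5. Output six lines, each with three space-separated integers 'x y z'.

Center: (3, 1, -4). Add each direction:
  D0: (3, 1, -4) + (1, -1, 0) = (4, 0, -4)
  D1: (3, 1, -4) + (1, 0, -1) = (4, 1, -5)
  D2: (3, 1, -4) + (0, 1, -1) = (3, 2, -5)
  D3: (3, 1, -4) + (-1, 1, 0) = (2, 2, -4)
  D4: (3, 1, -4) + (-1, 0, 1) = (2, 1, -3)
  D5: (3, 1, -4) + (0, -1, 1) = (3, 0, -3)

Answer: 4 0 -4
4 1 -5
3 2 -5
2 2 -4
2 1 -3
3 0 -3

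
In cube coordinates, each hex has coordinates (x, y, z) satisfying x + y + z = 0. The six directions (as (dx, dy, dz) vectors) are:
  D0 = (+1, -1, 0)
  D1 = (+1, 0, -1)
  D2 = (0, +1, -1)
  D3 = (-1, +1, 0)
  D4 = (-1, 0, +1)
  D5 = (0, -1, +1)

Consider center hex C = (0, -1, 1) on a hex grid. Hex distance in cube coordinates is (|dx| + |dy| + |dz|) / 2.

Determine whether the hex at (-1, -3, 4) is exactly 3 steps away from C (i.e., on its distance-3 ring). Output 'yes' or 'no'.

|px - cx| = |-1 - 0| = 1
|py - cy| = |-3 - (-1)| = 2
|pz - cz| = |4 - 1| = 3
distance = (1+2+3)/2 = 6/2 = 3
radius = 3; distance == radius -> yes

Answer: yes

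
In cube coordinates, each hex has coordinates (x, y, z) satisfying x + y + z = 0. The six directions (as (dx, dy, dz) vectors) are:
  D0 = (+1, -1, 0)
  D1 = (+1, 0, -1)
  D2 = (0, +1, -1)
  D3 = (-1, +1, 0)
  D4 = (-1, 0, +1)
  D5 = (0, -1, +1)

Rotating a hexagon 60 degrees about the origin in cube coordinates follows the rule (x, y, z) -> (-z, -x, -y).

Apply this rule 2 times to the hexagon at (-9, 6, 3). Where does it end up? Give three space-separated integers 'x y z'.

Answer: 6 3 -9

Derivation:
Start: (-9, 6, 3)
Step 1: (-9, 6, 3) -> (-(3), -(-9), -(6)) = (-3, 9, -6)
Step 2: (-3, 9, -6) -> (-(-6), -(-3), -(9)) = (6, 3, -9)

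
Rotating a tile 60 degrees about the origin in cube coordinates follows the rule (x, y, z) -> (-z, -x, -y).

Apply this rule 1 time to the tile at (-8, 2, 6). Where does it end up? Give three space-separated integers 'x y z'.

Answer: -6 8 -2

Derivation:
Start: (-8, 2, 6)
Step 1: (-8, 2, 6) -> (-(6), -(-8), -(2)) = (-6, 8, -2)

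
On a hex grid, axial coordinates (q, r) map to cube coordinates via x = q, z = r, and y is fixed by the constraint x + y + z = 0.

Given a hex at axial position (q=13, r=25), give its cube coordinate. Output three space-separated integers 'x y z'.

Answer: 13 -38 25

Derivation:
x = q = 13
z = r = 25
y = -x - z = -(13) - (25) = -38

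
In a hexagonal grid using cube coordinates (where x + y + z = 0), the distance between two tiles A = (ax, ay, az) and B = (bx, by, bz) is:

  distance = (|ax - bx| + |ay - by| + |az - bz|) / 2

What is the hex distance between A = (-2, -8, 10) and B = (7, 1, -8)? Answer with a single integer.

Answer: 18

Derivation:
|ax - bx| = |-2 - 7| = 9
|ay - by| = |-8 - 1| = 9
|az - bz| = |10 - (-8)| = 18
distance = (9 + 9 + 18) / 2 = 36 / 2 = 18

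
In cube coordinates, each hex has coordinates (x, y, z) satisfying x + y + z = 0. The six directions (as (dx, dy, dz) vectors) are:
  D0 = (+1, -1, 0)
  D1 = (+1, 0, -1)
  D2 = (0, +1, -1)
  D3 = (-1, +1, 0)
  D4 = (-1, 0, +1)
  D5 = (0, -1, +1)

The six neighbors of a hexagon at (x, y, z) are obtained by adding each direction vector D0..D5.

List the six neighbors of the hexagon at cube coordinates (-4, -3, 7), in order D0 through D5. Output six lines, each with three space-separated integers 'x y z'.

Answer: -3 -4 7
-3 -3 6
-4 -2 6
-5 -2 7
-5 -3 8
-4 -4 8

Derivation:
Center: (-4, -3, 7). Add each direction:
  D0: (-4, -3, 7) + (1, -1, 0) = (-3, -4, 7)
  D1: (-4, -3, 7) + (1, 0, -1) = (-3, -3, 6)
  D2: (-4, -3, 7) + (0, 1, -1) = (-4, -2, 6)
  D3: (-4, -3, 7) + (-1, 1, 0) = (-5, -2, 7)
  D4: (-4, -3, 7) + (-1, 0, 1) = (-5, -3, 8)
  D5: (-4, -3, 7) + (0, -1, 1) = (-4, -4, 8)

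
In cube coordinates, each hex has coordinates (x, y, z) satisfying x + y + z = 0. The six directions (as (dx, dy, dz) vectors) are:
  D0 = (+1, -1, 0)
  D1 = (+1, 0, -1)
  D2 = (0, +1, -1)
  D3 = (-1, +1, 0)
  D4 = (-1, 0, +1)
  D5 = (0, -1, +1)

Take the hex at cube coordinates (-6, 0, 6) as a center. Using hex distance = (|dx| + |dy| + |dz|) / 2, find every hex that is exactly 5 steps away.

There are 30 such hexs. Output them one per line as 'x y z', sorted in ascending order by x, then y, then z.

Answer: -11 0 11
-11 1 10
-11 2 9
-11 3 8
-11 4 7
-11 5 6
-10 -1 11
-10 5 5
-9 -2 11
-9 5 4
-8 -3 11
-8 5 3
-7 -4 11
-7 5 2
-6 -5 11
-6 5 1
-5 -5 10
-5 4 1
-4 -5 9
-4 3 1
-3 -5 8
-3 2 1
-2 -5 7
-2 1 1
-1 -5 6
-1 -4 5
-1 -3 4
-1 -2 3
-1 -1 2
-1 0 1

Derivation:
Walk ring at distance 5 from (-6, 0, 6):
Start at center + D4*5 = (-11, 0, 11)
  hex 0: (-11, 0, 11)
  hex 1: (-10, -1, 11)
  hex 2: (-9, -2, 11)
  hex 3: (-8, -3, 11)
  hex 4: (-7, -4, 11)
  hex 5: (-6, -5, 11)
  hex 6: (-5, -5, 10)
  hex 7: (-4, -5, 9)
  hex 8: (-3, -5, 8)
  hex 9: (-2, -5, 7)
  hex 10: (-1, -5, 6)
  hex 11: (-1, -4, 5)
  hex 12: (-1, -3, 4)
  hex 13: (-1, -2, 3)
  hex 14: (-1, -1, 2)
  hex 15: (-1, 0, 1)
  hex 16: (-2, 1, 1)
  hex 17: (-3, 2, 1)
  hex 18: (-4, 3, 1)
  hex 19: (-5, 4, 1)
  hex 20: (-6, 5, 1)
  hex 21: (-7, 5, 2)
  hex 22: (-8, 5, 3)
  hex 23: (-9, 5, 4)
  hex 24: (-10, 5, 5)
  hex 25: (-11, 5, 6)
  hex 26: (-11, 4, 7)
  hex 27: (-11, 3, 8)
  hex 28: (-11, 2, 9)
  hex 29: (-11, 1, 10)
Sorted: 30 hexes.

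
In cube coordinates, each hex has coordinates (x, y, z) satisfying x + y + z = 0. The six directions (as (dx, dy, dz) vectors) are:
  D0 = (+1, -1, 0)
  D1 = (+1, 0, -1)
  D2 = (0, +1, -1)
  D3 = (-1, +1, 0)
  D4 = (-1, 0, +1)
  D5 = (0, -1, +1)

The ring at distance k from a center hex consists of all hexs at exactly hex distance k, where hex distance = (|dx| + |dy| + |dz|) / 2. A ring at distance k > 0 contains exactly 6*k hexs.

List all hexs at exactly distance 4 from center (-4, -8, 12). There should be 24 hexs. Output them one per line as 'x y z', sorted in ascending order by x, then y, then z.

Answer: -8 -8 16
-8 -7 15
-8 -6 14
-8 -5 13
-8 -4 12
-7 -9 16
-7 -4 11
-6 -10 16
-6 -4 10
-5 -11 16
-5 -4 9
-4 -12 16
-4 -4 8
-3 -12 15
-3 -5 8
-2 -12 14
-2 -6 8
-1 -12 13
-1 -7 8
0 -12 12
0 -11 11
0 -10 10
0 -9 9
0 -8 8

Derivation:
Walk ring at distance 4 from (-4, -8, 12):
Start at center + D4*4 = (-8, -8, 16)
  hex 0: (-8, -8, 16)
  hex 1: (-7, -9, 16)
  hex 2: (-6, -10, 16)
  hex 3: (-5, -11, 16)
  hex 4: (-4, -12, 16)
  hex 5: (-3, -12, 15)
  hex 6: (-2, -12, 14)
  hex 7: (-1, -12, 13)
  hex 8: (0, -12, 12)
  hex 9: (0, -11, 11)
  hex 10: (0, -10, 10)
  hex 11: (0, -9, 9)
  hex 12: (0, -8, 8)
  hex 13: (-1, -7, 8)
  hex 14: (-2, -6, 8)
  hex 15: (-3, -5, 8)
  hex 16: (-4, -4, 8)
  hex 17: (-5, -4, 9)
  hex 18: (-6, -4, 10)
  hex 19: (-7, -4, 11)
  hex 20: (-8, -4, 12)
  hex 21: (-8, -5, 13)
  hex 22: (-8, -6, 14)
  hex 23: (-8, -7, 15)
Sorted: 24 hexes.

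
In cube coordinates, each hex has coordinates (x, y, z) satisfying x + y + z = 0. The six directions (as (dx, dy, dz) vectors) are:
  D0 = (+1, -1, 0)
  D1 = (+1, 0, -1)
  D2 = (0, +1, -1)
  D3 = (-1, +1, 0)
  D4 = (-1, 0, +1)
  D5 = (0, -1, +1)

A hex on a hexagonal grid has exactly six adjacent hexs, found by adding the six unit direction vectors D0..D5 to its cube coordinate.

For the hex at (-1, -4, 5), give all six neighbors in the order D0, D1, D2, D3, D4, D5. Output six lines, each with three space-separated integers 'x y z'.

Answer: 0 -5 5
0 -4 4
-1 -3 4
-2 -3 5
-2 -4 6
-1 -5 6

Derivation:
Center: (-1, -4, 5). Add each direction:
  D0: (-1, -4, 5) + (1, -1, 0) = (0, -5, 5)
  D1: (-1, -4, 5) + (1, 0, -1) = (0, -4, 4)
  D2: (-1, -4, 5) + (0, 1, -1) = (-1, -3, 4)
  D3: (-1, -4, 5) + (-1, 1, 0) = (-2, -3, 5)
  D4: (-1, -4, 5) + (-1, 0, 1) = (-2, -4, 6)
  D5: (-1, -4, 5) + (0, -1, 1) = (-1, -5, 6)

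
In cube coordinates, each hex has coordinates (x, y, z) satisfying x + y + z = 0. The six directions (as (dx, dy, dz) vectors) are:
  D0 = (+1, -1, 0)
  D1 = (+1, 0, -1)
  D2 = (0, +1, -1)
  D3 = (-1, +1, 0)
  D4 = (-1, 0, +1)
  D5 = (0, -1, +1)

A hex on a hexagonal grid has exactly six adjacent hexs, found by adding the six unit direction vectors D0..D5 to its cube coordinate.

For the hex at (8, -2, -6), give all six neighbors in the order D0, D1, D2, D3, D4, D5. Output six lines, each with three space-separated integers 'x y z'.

Center: (8, -2, -6). Add each direction:
  D0: (8, -2, -6) + (1, -1, 0) = (9, -3, -6)
  D1: (8, -2, -6) + (1, 0, -1) = (9, -2, -7)
  D2: (8, -2, -6) + (0, 1, -1) = (8, -1, -7)
  D3: (8, -2, -6) + (-1, 1, 0) = (7, -1, -6)
  D4: (8, -2, -6) + (-1, 0, 1) = (7, -2, -5)
  D5: (8, -2, -6) + (0, -1, 1) = (8, -3, -5)

Answer: 9 -3 -6
9 -2 -7
8 -1 -7
7 -1 -6
7 -2 -5
8 -3 -5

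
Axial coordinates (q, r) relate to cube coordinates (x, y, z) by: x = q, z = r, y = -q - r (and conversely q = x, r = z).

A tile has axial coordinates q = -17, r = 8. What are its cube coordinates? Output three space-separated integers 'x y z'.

Answer: -17 9 8

Derivation:
x = q = -17
z = r = 8
y = -x - z = -(-17) - (8) = 9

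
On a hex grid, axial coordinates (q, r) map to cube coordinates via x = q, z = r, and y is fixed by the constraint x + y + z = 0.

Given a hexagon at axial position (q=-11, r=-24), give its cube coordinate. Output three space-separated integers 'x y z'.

Answer: -11 35 -24

Derivation:
x = q = -11
z = r = -24
y = -x - z = -(-11) - (-24) = 35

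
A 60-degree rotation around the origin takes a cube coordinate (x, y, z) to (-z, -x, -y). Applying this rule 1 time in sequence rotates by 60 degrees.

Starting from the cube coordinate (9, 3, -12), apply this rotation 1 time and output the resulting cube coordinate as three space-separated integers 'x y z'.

Start: (9, 3, -12)
Step 1: (9, 3, -12) -> (-(-12), -(9), -(3)) = (12, -9, -3)

Answer: 12 -9 -3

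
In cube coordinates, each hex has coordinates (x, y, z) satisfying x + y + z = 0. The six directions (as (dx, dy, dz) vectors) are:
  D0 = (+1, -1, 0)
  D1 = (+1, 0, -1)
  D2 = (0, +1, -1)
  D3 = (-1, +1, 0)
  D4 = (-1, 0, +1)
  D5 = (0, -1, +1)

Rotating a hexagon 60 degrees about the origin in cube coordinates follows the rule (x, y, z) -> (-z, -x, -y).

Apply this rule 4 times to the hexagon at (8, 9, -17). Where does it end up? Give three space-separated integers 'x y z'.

Start: (8, 9, -17)
Step 1: (8, 9, -17) -> (-(-17), -(8), -(9)) = (17, -8, -9)
Step 2: (17, -8, -9) -> (-(-9), -(17), -(-8)) = (9, -17, 8)
Step 3: (9, -17, 8) -> (-(8), -(9), -(-17)) = (-8, -9, 17)
Step 4: (-8, -9, 17) -> (-(17), -(-8), -(-9)) = (-17, 8, 9)

Answer: -17 8 9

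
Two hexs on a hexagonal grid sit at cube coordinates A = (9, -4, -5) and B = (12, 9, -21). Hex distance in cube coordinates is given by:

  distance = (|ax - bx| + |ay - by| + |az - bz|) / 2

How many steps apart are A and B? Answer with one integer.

Answer: 16

Derivation:
|ax - bx| = |9 - 12| = 3
|ay - by| = |-4 - 9| = 13
|az - bz| = |-5 - (-21)| = 16
distance = (3 + 13 + 16) / 2 = 32 / 2 = 16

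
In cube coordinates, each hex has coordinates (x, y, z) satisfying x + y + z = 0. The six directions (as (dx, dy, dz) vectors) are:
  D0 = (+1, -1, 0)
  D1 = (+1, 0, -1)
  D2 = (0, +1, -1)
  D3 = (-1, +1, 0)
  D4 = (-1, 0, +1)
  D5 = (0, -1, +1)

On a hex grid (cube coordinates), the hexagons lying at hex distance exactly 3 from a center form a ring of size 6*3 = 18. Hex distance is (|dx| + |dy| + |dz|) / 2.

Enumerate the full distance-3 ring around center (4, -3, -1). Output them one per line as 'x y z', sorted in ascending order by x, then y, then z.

Answer: 1 -3 2
1 -2 1
1 -1 0
1 0 -1
2 -4 2
2 0 -2
3 -5 2
3 0 -3
4 -6 2
4 0 -4
5 -6 1
5 -1 -4
6 -6 0
6 -2 -4
7 -6 -1
7 -5 -2
7 -4 -3
7 -3 -4

Derivation:
Walk ring at distance 3 from (4, -3, -1):
Start at center + D4*3 = (1, -3, 2)
  hex 0: (1, -3, 2)
  hex 1: (2, -4, 2)
  hex 2: (3, -5, 2)
  hex 3: (4, -6, 2)
  hex 4: (5, -6, 1)
  hex 5: (6, -6, 0)
  hex 6: (7, -6, -1)
  hex 7: (7, -5, -2)
  hex 8: (7, -4, -3)
  hex 9: (7, -3, -4)
  hex 10: (6, -2, -4)
  hex 11: (5, -1, -4)
  hex 12: (4, 0, -4)
  hex 13: (3, 0, -3)
  hex 14: (2, 0, -2)
  hex 15: (1, 0, -1)
  hex 16: (1, -1, 0)
  hex 17: (1, -2, 1)
Sorted: 18 hexes.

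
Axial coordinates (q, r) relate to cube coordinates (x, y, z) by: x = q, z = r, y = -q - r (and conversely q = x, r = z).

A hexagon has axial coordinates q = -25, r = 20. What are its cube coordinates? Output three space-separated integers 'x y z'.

x = q = -25
z = r = 20
y = -x - z = -(-25) - (20) = 5

Answer: -25 5 20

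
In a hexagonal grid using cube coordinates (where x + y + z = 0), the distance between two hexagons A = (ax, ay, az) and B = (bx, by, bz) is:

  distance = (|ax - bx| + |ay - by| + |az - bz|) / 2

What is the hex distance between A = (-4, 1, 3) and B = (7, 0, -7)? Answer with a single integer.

Answer: 11

Derivation:
|ax - bx| = |-4 - 7| = 11
|ay - by| = |1 - 0| = 1
|az - bz| = |3 - (-7)| = 10
distance = (11 + 1 + 10) / 2 = 22 / 2 = 11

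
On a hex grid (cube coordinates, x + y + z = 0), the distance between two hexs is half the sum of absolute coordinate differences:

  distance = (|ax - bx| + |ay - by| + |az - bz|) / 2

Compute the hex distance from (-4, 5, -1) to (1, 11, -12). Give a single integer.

Answer: 11

Derivation:
|ax - bx| = |-4 - 1| = 5
|ay - by| = |5 - 11| = 6
|az - bz| = |-1 - (-12)| = 11
distance = (5 + 6 + 11) / 2 = 22 / 2 = 11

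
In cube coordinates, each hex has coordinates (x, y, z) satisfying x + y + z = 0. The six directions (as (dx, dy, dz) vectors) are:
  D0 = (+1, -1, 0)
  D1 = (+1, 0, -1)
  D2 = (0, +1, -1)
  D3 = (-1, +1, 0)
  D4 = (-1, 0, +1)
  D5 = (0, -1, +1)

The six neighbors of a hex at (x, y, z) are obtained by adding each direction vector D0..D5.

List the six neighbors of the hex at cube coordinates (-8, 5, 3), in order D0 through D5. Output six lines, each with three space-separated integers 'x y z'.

Center: (-8, 5, 3). Add each direction:
  D0: (-8, 5, 3) + (1, -1, 0) = (-7, 4, 3)
  D1: (-8, 5, 3) + (1, 0, -1) = (-7, 5, 2)
  D2: (-8, 5, 3) + (0, 1, -1) = (-8, 6, 2)
  D3: (-8, 5, 3) + (-1, 1, 0) = (-9, 6, 3)
  D4: (-8, 5, 3) + (-1, 0, 1) = (-9, 5, 4)
  D5: (-8, 5, 3) + (0, -1, 1) = (-8, 4, 4)

Answer: -7 4 3
-7 5 2
-8 6 2
-9 6 3
-9 5 4
-8 4 4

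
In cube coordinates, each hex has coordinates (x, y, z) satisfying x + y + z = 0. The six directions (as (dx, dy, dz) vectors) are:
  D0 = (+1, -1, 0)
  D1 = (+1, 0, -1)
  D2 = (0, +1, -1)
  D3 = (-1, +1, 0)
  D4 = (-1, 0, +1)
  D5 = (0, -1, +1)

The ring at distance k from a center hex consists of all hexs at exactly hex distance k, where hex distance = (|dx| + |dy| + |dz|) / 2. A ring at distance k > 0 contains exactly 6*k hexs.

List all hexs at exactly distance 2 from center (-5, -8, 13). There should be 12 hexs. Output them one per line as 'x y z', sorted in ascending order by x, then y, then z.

Answer: -7 -8 15
-7 -7 14
-7 -6 13
-6 -9 15
-6 -6 12
-5 -10 15
-5 -6 11
-4 -10 14
-4 -7 11
-3 -10 13
-3 -9 12
-3 -8 11

Derivation:
Walk ring at distance 2 from (-5, -8, 13):
Start at center + D4*2 = (-7, -8, 15)
  hex 0: (-7, -8, 15)
  hex 1: (-6, -9, 15)
  hex 2: (-5, -10, 15)
  hex 3: (-4, -10, 14)
  hex 4: (-3, -10, 13)
  hex 5: (-3, -9, 12)
  hex 6: (-3, -8, 11)
  hex 7: (-4, -7, 11)
  hex 8: (-5, -6, 11)
  hex 9: (-6, -6, 12)
  hex 10: (-7, -6, 13)
  hex 11: (-7, -7, 14)
Sorted: 12 hexes.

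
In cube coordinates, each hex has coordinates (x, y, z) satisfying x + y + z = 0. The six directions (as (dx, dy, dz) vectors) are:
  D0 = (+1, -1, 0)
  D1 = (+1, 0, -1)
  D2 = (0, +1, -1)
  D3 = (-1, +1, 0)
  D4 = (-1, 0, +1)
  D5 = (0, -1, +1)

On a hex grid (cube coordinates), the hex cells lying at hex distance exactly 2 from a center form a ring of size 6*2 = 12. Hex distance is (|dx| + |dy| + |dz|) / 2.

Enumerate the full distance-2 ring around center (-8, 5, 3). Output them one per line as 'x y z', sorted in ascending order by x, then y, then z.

Answer: -10 5 5
-10 6 4
-10 7 3
-9 4 5
-9 7 2
-8 3 5
-8 7 1
-7 3 4
-7 6 1
-6 3 3
-6 4 2
-6 5 1

Derivation:
Walk ring at distance 2 from (-8, 5, 3):
Start at center + D4*2 = (-10, 5, 5)
  hex 0: (-10, 5, 5)
  hex 1: (-9, 4, 5)
  hex 2: (-8, 3, 5)
  hex 3: (-7, 3, 4)
  hex 4: (-6, 3, 3)
  hex 5: (-6, 4, 2)
  hex 6: (-6, 5, 1)
  hex 7: (-7, 6, 1)
  hex 8: (-8, 7, 1)
  hex 9: (-9, 7, 2)
  hex 10: (-10, 7, 3)
  hex 11: (-10, 6, 4)
Sorted: 12 hexes.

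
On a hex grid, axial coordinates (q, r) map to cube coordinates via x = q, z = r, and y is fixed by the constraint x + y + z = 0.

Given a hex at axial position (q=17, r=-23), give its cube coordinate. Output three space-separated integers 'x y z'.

x = q = 17
z = r = -23
y = -x - z = -(17) - (-23) = 6

Answer: 17 6 -23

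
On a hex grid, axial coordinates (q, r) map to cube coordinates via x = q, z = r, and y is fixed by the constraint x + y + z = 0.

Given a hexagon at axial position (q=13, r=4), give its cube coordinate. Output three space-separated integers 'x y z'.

Answer: 13 -17 4

Derivation:
x = q = 13
z = r = 4
y = -x - z = -(13) - (4) = -17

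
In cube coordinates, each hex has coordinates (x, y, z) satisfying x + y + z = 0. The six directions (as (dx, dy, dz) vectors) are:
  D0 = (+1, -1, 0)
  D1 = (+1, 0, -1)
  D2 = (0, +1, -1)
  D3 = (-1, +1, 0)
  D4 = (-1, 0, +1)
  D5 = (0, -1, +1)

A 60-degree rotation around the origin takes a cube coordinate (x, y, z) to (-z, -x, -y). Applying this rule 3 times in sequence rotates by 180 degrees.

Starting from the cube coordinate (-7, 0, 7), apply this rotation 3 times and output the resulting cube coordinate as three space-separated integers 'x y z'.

Start: (-7, 0, 7)
Step 1: (-7, 0, 7) -> (-(7), -(-7), -(0)) = (-7, 7, 0)
Step 2: (-7, 7, 0) -> (-(0), -(-7), -(7)) = (0, 7, -7)
Step 3: (0, 7, -7) -> (-(-7), -(0), -(7)) = (7, 0, -7)

Answer: 7 0 -7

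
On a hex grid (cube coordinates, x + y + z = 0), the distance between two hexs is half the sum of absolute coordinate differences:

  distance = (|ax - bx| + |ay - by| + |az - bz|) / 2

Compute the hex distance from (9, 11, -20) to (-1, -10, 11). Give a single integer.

|ax - bx| = |9 - (-1)| = 10
|ay - by| = |11 - (-10)| = 21
|az - bz| = |-20 - 11| = 31
distance = (10 + 21 + 31) / 2 = 62 / 2 = 31

Answer: 31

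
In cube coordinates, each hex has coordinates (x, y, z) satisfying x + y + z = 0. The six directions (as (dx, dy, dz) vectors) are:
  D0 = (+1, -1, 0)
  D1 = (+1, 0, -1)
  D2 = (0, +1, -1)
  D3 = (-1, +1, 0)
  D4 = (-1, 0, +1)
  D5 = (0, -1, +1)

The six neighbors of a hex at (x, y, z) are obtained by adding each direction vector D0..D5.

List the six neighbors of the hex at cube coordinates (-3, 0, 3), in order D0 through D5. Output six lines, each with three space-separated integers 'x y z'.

Answer: -2 -1 3
-2 0 2
-3 1 2
-4 1 3
-4 0 4
-3 -1 4

Derivation:
Center: (-3, 0, 3). Add each direction:
  D0: (-3, 0, 3) + (1, -1, 0) = (-2, -1, 3)
  D1: (-3, 0, 3) + (1, 0, -1) = (-2, 0, 2)
  D2: (-3, 0, 3) + (0, 1, -1) = (-3, 1, 2)
  D3: (-3, 0, 3) + (-1, 1, 0) = (-4, 1, 3)
  D4: (-3, 0, 3) + (-1, 0, 1) = (-4, 0, 4)
  D5: (-3, 0, 3) + (0, -1, 1) = (-3, -1, 4)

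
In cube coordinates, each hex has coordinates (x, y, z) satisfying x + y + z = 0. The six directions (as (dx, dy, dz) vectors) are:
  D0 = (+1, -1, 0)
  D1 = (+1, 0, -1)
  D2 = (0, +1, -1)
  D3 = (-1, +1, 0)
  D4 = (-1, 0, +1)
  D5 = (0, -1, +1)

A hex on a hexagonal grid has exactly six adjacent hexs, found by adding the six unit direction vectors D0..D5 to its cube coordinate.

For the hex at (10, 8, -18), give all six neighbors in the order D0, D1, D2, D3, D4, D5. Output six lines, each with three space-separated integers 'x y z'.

Answer: 11 7 -18
11 8 -19
10 9 -19
9 9 -18
9 8 -17
10 7 -17

Derivation:
Center: (10, 8, -18). Add each direction:
  D0: (10, 8, -18) + (1, -1, 0) = (11, 7, -18)
  D1: (10, 8, -18) + (1, 0, -1) = (11, 8, -19)
  D2: (10, 8, -18) + (0, 1, -1) = (10, 9, -19)
  D3: (10, 8, -18) + (-1, 1, 0) = (9, 9, -18)
  D4: (10, 8, -18) + (-1, 0, 1) = (9, 8, -17)
  D5: (10, 8, -18) + (0, -1, 1) = (10, 7, -17)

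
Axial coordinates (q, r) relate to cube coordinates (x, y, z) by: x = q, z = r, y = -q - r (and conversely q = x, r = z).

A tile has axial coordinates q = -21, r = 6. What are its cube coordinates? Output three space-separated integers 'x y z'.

Answer: -21 15 6

Derivation:
x = q = -21
z = r = 6
y = -x - z = -(-21) - (6) = 15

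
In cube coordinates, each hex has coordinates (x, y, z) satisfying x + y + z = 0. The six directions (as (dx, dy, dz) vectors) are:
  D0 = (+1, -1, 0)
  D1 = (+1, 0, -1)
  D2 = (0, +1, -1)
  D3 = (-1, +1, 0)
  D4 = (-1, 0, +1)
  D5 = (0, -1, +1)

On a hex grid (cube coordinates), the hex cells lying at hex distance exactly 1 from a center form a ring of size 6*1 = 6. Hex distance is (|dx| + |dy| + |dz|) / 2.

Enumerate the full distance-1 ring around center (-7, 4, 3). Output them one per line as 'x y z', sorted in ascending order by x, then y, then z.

Walk ring at distance 1 from (-7, 4, 3):
Start at center + D4*1 = (-8, 4, 4)
  hex 0: (-8, 4, 4)
  hex 1: (-7, 3, 4)
  hex 2: (-6, 3, 3)
  hex 3: (-6, 4, 2)
  hex 4: (-7, 5, 2)
  hex 5: (-8, 5, 3)
Sorted: 6 hexes.

Answer: -8 4 4
-8 5 3
-7 3 4
-7 5 2
-6 3 3
-6 4 2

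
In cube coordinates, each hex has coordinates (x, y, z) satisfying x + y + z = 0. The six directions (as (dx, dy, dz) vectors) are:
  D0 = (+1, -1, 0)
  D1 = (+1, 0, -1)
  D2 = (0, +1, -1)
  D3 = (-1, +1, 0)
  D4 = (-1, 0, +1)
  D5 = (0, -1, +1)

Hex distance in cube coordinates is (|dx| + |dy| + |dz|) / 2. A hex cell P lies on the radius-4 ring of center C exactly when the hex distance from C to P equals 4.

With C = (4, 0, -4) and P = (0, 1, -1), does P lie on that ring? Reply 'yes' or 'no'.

Answer: yes

Derivation:
|px - cx| = |0 - 4| = 4
|py - cy| = |1 - 0| = 1
|pz - cz| = |-1 - (-4)| = 3
distance = (4+1+3)/2 = 8/2 = 4
radius = 4; distance == radius -> yes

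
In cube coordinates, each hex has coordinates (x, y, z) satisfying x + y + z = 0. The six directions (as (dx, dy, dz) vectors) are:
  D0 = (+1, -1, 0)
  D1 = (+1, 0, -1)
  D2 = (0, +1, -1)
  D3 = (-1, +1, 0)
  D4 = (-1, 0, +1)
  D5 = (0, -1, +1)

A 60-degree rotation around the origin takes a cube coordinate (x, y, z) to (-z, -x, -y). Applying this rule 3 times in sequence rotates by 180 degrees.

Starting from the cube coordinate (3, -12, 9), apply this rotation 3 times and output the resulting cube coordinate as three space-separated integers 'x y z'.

Answer: -3 12 -9

Derivation:
Start: (3, -12, 9)
Step 1: (3, -12, 9) -> (-(9), -(3), -(-12)) = (-9, -3, 12)
Step 2: (-9, -3, 12) -> (-(12), -(-9), -(-3)) = (-12, 9, 3)
Step 3: (-12, 9, 3) -> (-(3), -(-12), -(9)) = (-3, 12, -9)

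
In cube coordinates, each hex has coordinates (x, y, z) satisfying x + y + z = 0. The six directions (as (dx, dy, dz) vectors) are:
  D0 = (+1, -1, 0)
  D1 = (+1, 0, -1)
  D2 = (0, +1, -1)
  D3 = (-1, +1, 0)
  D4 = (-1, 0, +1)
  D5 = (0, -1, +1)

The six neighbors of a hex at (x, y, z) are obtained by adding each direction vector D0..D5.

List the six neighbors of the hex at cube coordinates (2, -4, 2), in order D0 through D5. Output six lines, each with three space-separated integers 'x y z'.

Answer: 3 -5 2
3 -4 1
2 -3 1
1 -3 2
1 -4 3
2 -5 3

Derivation:
Center: (2, -4, 2). Add each direction:
  D0: (2, -4, 2) + (1, -1, 0) = (3, -5, 2)
  D1: (2, -4, 2) + (1, 0, -1) = (3, -4, 1)
  D2: (2, -4, 2) + (0, 1, -1) = (2, -3, 1)
  D3: (2, -4, 2) + (-1, 1, 0) = (1, -3, 2)
  D4: (2, -4, 2) + (-1, 0, 1) = (1, -4, 3)
  D5: (2, -4, 2) + (0, -1, 1) = (2, -5, 3)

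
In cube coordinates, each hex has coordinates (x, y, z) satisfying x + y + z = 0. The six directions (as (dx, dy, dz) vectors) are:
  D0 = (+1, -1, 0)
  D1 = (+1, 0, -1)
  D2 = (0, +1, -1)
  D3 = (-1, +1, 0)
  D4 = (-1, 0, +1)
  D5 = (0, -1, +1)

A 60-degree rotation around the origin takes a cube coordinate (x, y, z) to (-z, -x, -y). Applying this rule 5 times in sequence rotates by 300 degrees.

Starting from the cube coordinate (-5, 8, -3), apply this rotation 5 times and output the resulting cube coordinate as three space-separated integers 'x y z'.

Answer: -8 3 5

Derivation:
Start: (-5, 8, -3)
Step 1: (-5, 8, -3) -> (-(-3), -(-5), -(8)) = (3, 5, -8)
Step 2: (3, 5, -8) -> (-(-8), -(3), -(5)) = (8, -3, -5)
Step 3: (8, -3, -5) -> (-(-5), -(8), -(-3)) = (5, -8, 3)
Step 4: (5, -8, 3) -> (-(3), -(5), -(-8)) = (-3, -5, 8)
Step 5: (-3, -5, 8) -> (-(8), -(-3), -(-5)) = (-8, 3, 5)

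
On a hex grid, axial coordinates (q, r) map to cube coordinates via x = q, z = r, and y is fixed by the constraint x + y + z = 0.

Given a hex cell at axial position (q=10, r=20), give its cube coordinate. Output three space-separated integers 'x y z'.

x = q = 10
z = r = 20
y = -x - z = -(10) - (20) = -30

Answer: 10 -30 20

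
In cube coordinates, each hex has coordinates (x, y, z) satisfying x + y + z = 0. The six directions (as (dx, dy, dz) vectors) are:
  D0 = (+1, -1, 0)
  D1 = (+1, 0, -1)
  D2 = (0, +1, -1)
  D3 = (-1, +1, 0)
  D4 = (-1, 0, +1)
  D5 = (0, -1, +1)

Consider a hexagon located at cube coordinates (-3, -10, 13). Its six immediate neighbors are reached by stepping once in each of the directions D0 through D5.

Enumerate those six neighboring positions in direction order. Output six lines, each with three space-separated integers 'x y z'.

Answer: -2 -11 13
-2 -10 12
-3 -9 12
-4 -9 13
-4 -10 14
-3 -11 14

Derivation:
Center: (-3, -10, 13). Add each direction:
  D0: (-3, -10, 13) + (1, -1, 0) = (-2, -11, 13)
  D1: (-3, -10, 13) + (1, 0, -1) = (-2, -10, 12)
  D2: (-3, -10, 13) + (0, 1, -1) = (-3, -9, 12)
  D3: (-3, -10, 13) + (-1, 1, 0) = (-4, -9, 13)
  D4: (-3, -10, 13) + (-1, 0, 1) = (-4, -10, 14)
  D5: (-3, -10, 13) + (0, -1, 1) = (-3, -11, 14)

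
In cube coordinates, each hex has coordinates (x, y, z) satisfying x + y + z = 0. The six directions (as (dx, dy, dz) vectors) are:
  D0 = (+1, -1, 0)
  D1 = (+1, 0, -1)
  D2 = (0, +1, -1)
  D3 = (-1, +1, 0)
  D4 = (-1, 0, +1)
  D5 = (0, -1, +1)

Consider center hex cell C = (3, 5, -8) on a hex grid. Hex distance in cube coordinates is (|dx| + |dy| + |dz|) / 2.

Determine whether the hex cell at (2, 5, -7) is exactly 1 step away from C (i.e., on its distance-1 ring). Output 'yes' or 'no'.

|px - cx| = |2 - 3| = 1
|py - cy| = |5 - 5| = 0
|pz - cz| = |-7 - (-8)| = 1
distance = (1+0+1)/2 = 2/2 = 1
radius = 1; distance == radius -> yes

Answer: yes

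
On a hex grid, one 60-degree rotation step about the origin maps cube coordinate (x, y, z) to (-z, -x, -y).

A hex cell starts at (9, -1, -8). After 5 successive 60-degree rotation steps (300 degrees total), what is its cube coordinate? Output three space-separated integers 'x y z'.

Start: (9, -1, -8)
Step 1: (9, -1, -8) -> (-(-8), -(9), -(-1)) = (8, -9, 1)
Step 2: (8, -9, 1) -> (-(1), -(8), -(-9)) = (-1, -8, 9)
Step 3: (-1, -8, 9) -> (-(9), -(-1), -(-8)) = (-9, 1, 8)
Step 4: (-9, 1, 8) -> (-(8), -(-9), -(1)) = (-8, 9, -1)
Step 5: (-8, 9, -1) -> (-(-1), -(-8), -(9)) = (1, 8, -9)

Answer: 1 8 -9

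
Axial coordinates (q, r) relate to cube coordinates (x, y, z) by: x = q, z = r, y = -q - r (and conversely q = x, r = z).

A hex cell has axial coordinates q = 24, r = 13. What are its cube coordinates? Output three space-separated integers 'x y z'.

Answer: 24 -37 13

Derivation:
x = q = 24
z = r = 13
y = -x - z = -(24) - (13) = -37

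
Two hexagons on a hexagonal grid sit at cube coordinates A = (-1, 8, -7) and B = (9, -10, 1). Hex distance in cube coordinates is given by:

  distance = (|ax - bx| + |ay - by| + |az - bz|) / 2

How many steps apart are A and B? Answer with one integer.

|ax - bx| = |-1 - 9| = 10
|ay - by| = |8 - (-10)| = 18
|az - bz| = |-7 - 1| = 8
distance = (10 + 18 + 8) / 2 = 36 / 2 = 18

Answer: 18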